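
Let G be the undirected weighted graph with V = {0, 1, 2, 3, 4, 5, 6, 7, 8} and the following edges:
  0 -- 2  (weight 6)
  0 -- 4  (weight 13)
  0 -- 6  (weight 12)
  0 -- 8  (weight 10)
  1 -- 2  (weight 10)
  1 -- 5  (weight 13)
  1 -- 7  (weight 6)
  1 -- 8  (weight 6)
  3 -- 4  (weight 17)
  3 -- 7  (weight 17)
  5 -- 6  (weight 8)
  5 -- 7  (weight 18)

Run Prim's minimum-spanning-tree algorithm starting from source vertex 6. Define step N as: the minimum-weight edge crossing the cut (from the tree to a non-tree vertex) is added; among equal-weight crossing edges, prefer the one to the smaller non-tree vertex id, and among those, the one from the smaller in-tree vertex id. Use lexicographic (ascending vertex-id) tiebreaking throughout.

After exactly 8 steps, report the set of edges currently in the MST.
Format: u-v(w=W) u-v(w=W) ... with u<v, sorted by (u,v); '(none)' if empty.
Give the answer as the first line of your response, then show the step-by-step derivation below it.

0-2(w=6) 0-4(w=13) 0-6(w=12) 1-2(w=10) 1-7(w=6) 1-8(w=6) 3-4(w=17) 5-6(w=8)

step 1: add edge 5-6 (w=8); MST = {5-6(w=8)}
step 2: add edge 0-6 (w=12); MST = {0-6(w=12) 5-6(w=8)}
step 3: add edge 0-2 (w=6); MST = {0-2(w=6) 0-6(w=12) 5-6(w=8)}
step 4: add edge 1-2 (w=10); MST = {0-2(w=6) 0-6(w=12) 1-2(w=10) 5-6(w=8)}
step 5: add edge 1-7 (w=6); MST = {0-2(w=6) 0-6(w=12) 1-2(w=10) 1-7(w=6) 5-6(w=8)}
step 6: add edge 1-8 (w=6); MST = {0-2(w=6) 0-6(w=12) 1-2(w=10) 1-7(w=6) 1-8(w=6) 5-6(w=8)}
step 7: add edge 0-4 (w=13); MST = {0-2(w=6) 0-4(w=13) 0-6(w=12) 1-2(w=10) 1-7(w=6) 1-8(w=6) 5-6(w=8)}
step 8: add edge 3-4 (w=17); MST = {0-2(w=6) 0-4(w=13) 0-6(w=12) 1-2(w=10) 1-7(w=6) 1-8(w=6) 3-4(w=17) 5-6(w=8)}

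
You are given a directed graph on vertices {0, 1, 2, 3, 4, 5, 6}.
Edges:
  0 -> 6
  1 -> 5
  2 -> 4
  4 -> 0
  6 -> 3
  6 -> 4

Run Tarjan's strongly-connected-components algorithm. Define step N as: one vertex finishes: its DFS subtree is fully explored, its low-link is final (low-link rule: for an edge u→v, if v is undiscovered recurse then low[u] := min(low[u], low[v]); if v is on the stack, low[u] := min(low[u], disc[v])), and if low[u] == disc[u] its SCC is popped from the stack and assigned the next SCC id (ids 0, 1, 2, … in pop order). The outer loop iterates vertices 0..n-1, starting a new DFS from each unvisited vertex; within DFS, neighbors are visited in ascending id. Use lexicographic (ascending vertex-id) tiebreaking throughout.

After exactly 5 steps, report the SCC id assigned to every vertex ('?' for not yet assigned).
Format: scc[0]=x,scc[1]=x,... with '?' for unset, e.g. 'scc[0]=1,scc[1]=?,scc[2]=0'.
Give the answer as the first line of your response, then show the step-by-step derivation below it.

scc[0]=1,scc[1]=?,scc[2]=?,scc[3]=0,scc[4]=1,scc[5]=2,scc[6]=1

step 1: low=(low[0]=0,low[1]=?,low[2]=?,low[3]=2,low[4]=?,low[5]=?,low[6]=1); scc=(scc[0]=?,scc[1]=?,scc[2]=?,scc[3]=0,scc[4]=?,scc[5]=?,scc[6]=?)
step 2: low=(low[0]=0,low[1]=?,low[2]=?,low[3]=2,low[4]=0,low[5]=?,low[6]=1); scc=(scc[0]=?,scc[1]=?,scc[2]=?,scc[3]=0,scc[4]=?,scc[5]=?,scc[6]=?)
step 3: low=(low[0]=0,low[1]=?,low[2]=?,low[3]=2,low[4]=0,low[5]=?,low[6]=0); scc=(scc[0]=?,scc[1]=?,scc[2]=?,scc[3]=0,scc[4]=?,scc[5]=?,scc[6]=?)
step 4: low=(low[0]=0,low[1]=?,low[2]=?,low[3]=2,low[4]=0,low[5]=?,low[6]=0); scc=(scc[0]=1,scc[1]=?,scc[2]=?,scc[3]=0,scc[4]=1,scc[5]=?,scc[6]=1)
step 5: low=(low[0]=0,low[1]=4,low[2]=?,low[3]=2,low[4]=0,low[5]=5,low[6]=0); scc=(scc[0]=1,scc[1]=?,scc[2]=?,scc[3]=0,scc[4]=1,scc[5]=2,scc[6]=1)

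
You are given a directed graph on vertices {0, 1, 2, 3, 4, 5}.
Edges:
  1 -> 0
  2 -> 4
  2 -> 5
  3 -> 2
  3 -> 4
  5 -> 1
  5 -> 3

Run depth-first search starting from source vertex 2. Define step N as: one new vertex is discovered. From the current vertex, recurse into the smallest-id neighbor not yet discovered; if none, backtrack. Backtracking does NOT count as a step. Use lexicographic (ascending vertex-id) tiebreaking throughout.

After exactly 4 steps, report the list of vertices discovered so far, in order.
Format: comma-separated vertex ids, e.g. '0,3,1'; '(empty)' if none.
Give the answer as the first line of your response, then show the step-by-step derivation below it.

2,4,5,1

step 1: discover 2; path=2; order=2
step 2: discover 4; path=2>4; order=2,4
step 3: discover 5; path=2>5; order=2,4,5
step 4: discover 1; path=2>5>1; order=2,4,5,1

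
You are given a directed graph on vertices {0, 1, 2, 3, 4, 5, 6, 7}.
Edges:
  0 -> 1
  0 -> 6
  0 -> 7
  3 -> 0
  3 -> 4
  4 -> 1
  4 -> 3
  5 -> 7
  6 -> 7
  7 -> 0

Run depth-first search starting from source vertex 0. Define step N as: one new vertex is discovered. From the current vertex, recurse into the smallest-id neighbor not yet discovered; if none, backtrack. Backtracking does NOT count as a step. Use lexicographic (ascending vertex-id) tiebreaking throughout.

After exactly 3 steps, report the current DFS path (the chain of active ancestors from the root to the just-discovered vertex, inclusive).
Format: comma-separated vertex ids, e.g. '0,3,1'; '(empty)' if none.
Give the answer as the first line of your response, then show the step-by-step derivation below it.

0,6

step 1: discover 0; path=0; order=0
step 2: discover 1; path=0>1; order=0,1
step 3: discover 6; path=0>6; order=0,1,6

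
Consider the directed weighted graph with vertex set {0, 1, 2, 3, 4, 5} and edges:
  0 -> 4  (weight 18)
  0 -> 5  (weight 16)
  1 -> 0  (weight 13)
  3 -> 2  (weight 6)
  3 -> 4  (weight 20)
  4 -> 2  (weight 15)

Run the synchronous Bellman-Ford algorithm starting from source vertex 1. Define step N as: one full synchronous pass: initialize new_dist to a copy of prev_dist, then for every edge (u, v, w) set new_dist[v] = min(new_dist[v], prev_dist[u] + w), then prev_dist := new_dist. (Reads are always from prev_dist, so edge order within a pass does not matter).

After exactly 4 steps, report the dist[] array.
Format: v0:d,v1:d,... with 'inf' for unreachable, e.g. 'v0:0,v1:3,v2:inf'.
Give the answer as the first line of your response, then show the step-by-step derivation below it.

v0:13,v1:0,v2:46,v3:inf,v4:31,v5:29

step 1: dist = v0:13,v1:0,v2:inf,v3:inf,v4:inf,v5:inf
step 2: dist = v0:13,v1:0,v2:inf,v3:inf,v4:31,v5:29
step 3: dist = v0:13,v1:0,v2:46,v3:inf,v4:31,v5:29
step 4: dist = v0:13,v1:0,v2:46,v3:inf,v4:31,v5:29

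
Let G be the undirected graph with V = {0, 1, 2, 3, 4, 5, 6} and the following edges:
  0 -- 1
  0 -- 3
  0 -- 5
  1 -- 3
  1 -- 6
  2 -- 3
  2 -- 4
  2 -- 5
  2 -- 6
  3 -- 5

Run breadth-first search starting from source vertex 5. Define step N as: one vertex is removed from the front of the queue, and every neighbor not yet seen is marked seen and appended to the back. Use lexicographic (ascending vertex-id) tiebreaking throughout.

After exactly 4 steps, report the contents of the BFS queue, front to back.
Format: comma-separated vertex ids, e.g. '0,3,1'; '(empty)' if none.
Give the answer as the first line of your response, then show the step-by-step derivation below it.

1,4,6

step 1: dequeue 5; queue=[0,2,3]; order=5
step 2: dequeue 0; queue=[2,3,1]; order=5,0
step 3: dequeue 2; queue=[3,1,4,6]; order=5,0,2
step 4: dequeue 3; queue=[1,4,6]; order=5,0,2,3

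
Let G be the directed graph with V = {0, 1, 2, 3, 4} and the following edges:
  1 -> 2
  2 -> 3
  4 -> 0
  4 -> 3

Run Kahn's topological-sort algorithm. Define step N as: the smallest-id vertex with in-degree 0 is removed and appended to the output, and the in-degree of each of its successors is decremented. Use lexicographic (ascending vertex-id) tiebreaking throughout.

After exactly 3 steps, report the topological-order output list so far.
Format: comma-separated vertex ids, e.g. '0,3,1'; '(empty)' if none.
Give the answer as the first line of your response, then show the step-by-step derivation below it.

1,2,4

step 1: output 1; order=[1]; indeg=(1,0,0,2,0)
step 2: output 2; order=[1,2]; indeg=(1,0,0,1,0)
step 3: output 4; order=[1,2,4]; indeg=(0,0,0,0,0)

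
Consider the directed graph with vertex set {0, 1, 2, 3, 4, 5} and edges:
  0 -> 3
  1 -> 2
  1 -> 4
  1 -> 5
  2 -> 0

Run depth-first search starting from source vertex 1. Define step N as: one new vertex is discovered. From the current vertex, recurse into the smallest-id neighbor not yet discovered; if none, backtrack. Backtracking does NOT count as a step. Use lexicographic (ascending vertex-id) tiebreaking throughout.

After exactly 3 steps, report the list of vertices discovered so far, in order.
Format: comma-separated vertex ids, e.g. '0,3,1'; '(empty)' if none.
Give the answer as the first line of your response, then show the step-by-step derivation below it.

1,2,0

step 1: discover 1; path=1; order=1
step 2: discover 2; path=1>2; order=1,2
step 3: discover 0; path=1>2>0; order=1,2,0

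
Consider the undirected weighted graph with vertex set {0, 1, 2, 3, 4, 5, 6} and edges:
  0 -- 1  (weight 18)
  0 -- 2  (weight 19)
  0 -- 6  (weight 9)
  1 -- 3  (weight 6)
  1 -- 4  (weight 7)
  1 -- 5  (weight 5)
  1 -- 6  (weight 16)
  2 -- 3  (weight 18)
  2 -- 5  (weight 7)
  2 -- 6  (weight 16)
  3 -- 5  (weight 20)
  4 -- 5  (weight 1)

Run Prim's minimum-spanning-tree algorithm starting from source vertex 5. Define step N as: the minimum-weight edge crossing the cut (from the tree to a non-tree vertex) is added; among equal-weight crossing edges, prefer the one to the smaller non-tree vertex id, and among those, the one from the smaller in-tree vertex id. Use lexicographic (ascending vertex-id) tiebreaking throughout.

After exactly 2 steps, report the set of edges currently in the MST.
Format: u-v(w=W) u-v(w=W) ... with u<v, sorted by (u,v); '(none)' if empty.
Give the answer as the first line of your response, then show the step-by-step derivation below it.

1-5(w=5) 4-5(w=1)

step 1: add edge 4-5 (w=1); MST = {4-5(w=1)}
step 2: add edge 1-5 (w=5); MST = {1-5(w=5) 4-5(w=1)}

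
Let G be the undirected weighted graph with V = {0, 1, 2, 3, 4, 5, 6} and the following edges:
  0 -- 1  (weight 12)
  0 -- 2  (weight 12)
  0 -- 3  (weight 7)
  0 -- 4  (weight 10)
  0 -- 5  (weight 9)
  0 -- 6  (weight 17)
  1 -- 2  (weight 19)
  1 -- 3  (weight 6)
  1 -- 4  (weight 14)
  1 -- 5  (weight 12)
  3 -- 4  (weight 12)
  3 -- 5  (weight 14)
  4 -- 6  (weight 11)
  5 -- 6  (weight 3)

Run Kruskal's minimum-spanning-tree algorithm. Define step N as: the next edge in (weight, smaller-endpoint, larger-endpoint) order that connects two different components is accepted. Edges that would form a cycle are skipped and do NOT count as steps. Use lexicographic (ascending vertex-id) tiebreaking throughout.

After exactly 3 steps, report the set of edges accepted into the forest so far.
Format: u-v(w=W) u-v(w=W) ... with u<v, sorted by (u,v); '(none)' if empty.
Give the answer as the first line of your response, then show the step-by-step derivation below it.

0-3(w=7) 1-3(w=6) 5-6(w=3)

step 1: add edge 5-6 (w=3); MST = {5-6(w=3)}
step 2: add edge 1-3 (w=6); MST = {1-3(w=6) 5-6(w=3)}
step 3: add edge 0-3 (w=7); MST = {0-3(w=7) 1-3(w=6) 5-6(w=3)}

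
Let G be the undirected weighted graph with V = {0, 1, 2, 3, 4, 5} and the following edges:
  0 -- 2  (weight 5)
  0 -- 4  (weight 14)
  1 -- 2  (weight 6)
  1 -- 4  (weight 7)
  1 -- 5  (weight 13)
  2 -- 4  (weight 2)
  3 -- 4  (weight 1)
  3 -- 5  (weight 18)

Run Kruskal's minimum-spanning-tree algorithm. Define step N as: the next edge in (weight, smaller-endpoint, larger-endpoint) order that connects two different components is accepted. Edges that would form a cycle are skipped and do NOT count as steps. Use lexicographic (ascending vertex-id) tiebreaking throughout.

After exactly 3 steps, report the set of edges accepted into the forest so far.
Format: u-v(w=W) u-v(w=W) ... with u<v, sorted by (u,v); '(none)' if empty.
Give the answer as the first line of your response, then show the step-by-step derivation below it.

0-2(w=5) 2-4(w=2) 3-4(w=1)

step 1: add edge 3-4 (w=1); MST = {3-4(w=1)}
step 2: add edge 2-4 (w=2); MST = {2-4(w=2) 3-4(w=1)}
step 3: add edge 0-2 (w=5); MST = {0-2(w=5) 2-4(w=2) 3-4(w=1)}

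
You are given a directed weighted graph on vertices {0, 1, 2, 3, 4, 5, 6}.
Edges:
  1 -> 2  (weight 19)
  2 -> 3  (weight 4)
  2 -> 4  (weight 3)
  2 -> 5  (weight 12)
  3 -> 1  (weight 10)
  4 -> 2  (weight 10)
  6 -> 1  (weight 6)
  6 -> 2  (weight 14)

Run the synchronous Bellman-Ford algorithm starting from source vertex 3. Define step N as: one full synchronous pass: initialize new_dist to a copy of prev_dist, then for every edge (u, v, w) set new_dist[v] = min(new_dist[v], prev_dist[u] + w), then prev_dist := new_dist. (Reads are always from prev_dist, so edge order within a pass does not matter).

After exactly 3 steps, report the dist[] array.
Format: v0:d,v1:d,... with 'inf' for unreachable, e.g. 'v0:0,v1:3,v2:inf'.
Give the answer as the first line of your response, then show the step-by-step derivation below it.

v0:inf,v1:10,v2:29,v3:0,v4:32,v5:41,v6:inf

step 1: dist = v0:inf,v1:10,v2:inf,v3:0,v4:inf,v5:inf,v6:inf
step 2: dist = v0:inf,v1:10,v2:29,v3:0,v4:inf,v5:inf,v6:inf
step 3: dist = v0:inf,v1:10,v2:29,v3:0,v4:32,v5:41,v6:inf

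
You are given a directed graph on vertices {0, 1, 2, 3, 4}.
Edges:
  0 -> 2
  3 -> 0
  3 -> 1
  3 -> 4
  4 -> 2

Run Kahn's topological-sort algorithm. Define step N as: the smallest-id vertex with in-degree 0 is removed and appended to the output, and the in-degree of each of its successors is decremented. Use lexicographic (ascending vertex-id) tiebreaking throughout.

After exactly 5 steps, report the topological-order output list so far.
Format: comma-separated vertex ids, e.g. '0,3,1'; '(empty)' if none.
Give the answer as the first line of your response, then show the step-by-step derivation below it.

3,0,1,4,2

step 1: output 3; order=[3]; indeg=(0,0,2,0,0)
step 2: output 0; order=[3,0]; indeg=(0,0,1,0,0)
step 3: output 1; order=[3,0,1]; indeg=(0,0,1,0,0)
step 4: output 4; order=[3,0,1,4]; indeg=(0,0,0,0,0)
step 5: output 2; order=[3,0,1,4,2]; indeg=(0,0,0,0,0)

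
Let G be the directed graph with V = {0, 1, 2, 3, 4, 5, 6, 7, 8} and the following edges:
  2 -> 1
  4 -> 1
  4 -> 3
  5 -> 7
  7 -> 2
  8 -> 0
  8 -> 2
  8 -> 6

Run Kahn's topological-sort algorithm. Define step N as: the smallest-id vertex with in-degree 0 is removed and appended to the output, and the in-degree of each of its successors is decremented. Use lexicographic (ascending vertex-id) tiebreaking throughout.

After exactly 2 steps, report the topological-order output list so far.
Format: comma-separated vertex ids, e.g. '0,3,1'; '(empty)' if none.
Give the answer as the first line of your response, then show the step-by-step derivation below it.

4,3

step 1: output 4; order=[4]; indeg=(1,1,2,0,0,0,1,1,0)
step 2: output 3; order=[4,3]; indeg=(1,1,2,0,0,0,1,1,0)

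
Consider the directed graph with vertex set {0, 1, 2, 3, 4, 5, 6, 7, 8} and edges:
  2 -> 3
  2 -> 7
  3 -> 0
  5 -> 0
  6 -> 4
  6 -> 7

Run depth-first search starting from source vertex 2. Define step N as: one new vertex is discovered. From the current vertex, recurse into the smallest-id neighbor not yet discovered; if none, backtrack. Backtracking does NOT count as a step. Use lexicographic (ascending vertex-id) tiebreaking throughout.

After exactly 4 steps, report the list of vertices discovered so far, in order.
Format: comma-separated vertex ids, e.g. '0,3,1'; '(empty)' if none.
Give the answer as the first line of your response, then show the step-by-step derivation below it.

2,3,0,7

step 1: discover 2; path=2; order=2
step 2: discover 3; path=2>3; order=2,3
step 3: discover 0; path=2>3>0; order=2,3,0
step 4: discover 7; path=2>7; order=2,3,0,7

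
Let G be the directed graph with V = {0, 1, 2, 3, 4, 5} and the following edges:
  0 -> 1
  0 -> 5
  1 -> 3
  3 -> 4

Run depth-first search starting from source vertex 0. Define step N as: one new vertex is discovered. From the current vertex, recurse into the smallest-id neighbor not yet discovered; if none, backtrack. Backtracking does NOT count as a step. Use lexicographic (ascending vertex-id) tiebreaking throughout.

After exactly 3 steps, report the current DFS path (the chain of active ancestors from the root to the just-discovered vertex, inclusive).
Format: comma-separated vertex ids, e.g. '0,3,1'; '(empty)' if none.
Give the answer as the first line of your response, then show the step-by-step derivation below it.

0,1,3

step 1: discover 0; path=0; order=0
step 2: discover 1; path=0>1; order=0,1
step 3: discover 3; path=0>1>3; order=0,1,3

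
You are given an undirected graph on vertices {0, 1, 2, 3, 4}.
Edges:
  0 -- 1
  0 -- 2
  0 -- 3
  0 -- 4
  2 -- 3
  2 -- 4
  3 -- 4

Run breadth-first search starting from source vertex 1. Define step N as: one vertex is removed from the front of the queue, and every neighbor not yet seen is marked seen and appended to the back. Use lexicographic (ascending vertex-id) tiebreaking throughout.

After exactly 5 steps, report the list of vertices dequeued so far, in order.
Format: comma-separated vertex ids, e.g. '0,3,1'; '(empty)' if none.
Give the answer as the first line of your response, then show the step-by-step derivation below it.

1,0,2,3,4

step 1: dequeue 1; queue=[0]; order=1
step 2: dequeue 0; queue=[2,3,4]; order=1,0
step 3: dequeue 2; queue=[3,4]; order=1,0,2
step 4: dequeue 3; queue=[4]; order=1,0,2,3
step 5: dequeue 4; queue=[(empty)]; order=1,0,2,3,4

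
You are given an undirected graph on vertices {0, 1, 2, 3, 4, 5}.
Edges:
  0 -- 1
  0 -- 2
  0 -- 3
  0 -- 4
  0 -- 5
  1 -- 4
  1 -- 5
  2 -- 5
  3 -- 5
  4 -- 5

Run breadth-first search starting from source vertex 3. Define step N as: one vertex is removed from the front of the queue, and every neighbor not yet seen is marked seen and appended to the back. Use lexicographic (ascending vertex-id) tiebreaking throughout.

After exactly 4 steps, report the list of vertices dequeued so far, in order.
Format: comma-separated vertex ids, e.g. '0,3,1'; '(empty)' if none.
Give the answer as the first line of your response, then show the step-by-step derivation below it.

3,0,5,1

step 1: dequeue 3; queue=[0,5]; order=3
step 2: dequeue 0; queue=[5,1,2,4]; order=3,0
step 3: dequeue 5; queue=[1,2,4]; order=3,0,5
step 4: dequeue 1; queue=[2,4]; order=3,0,5,1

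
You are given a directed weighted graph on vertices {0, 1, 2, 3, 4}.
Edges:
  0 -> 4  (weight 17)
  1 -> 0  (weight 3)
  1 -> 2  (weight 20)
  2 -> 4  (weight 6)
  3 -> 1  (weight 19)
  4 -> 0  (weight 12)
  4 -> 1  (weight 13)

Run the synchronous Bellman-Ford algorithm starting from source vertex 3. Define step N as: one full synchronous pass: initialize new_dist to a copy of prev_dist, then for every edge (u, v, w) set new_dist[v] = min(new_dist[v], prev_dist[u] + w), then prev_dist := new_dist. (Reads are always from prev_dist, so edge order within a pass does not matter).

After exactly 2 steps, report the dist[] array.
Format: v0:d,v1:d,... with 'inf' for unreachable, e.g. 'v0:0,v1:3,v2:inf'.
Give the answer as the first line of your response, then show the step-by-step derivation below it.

v0:22,v1:19,v2:39,v3:0,v4:inf

step 1: dist = v0:inf,v1:19,v2:inf,v3:0,v4:inf
step 2: dist = v0:22,v1:19,v2:39,v3:0,v4:inf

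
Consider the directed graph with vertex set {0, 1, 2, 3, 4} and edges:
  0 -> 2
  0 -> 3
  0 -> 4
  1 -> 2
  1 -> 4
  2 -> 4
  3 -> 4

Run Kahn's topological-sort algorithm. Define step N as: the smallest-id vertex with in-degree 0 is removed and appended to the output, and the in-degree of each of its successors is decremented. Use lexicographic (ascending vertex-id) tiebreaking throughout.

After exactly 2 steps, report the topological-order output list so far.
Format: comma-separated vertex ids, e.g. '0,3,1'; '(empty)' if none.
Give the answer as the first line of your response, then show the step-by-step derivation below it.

0,1

step 1: output 0; order=[0]; indeg=(0,0,1,0,3)
step 2: output 1; order=[0,1]; indeg=(0,0,0,0,2)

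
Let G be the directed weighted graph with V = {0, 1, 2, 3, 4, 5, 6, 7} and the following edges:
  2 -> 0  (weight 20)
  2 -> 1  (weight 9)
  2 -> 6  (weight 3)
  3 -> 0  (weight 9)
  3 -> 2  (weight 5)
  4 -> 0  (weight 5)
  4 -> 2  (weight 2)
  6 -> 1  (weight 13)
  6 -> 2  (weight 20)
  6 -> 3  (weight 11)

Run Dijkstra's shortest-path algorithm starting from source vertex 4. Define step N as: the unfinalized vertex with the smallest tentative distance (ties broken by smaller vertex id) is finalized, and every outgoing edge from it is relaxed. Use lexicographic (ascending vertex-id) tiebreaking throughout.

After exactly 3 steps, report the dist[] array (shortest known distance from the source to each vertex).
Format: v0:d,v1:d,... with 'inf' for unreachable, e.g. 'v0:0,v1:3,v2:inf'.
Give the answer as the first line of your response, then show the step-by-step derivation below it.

v0:5,v1:11,v2:2,v3:inf,v4:0,v5:inf,v6:5,v7:inf

step 1: dist = v0:5,v1:inf,v2:2,v3:inf,v4:0,v5:inf,v6:inf,v7:inf
step 2: dist = v0:5,v1:11,v2:2,v3:inf,v4:0,v5:inf,v6:5,v7:inf
step 3: dist = v0:5,v1:11,v2:2,v3:inf,v4:0,v5:inf,v6:5,v7:inf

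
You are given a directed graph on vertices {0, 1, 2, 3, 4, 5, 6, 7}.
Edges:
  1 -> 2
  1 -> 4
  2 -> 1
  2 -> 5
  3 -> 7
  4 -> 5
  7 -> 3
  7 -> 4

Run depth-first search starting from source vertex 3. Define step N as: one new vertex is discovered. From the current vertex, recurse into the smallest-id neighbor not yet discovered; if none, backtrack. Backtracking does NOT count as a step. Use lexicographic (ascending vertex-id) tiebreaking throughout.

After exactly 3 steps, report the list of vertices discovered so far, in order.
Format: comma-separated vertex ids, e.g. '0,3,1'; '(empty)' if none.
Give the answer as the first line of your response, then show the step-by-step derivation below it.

3,7,4

step 1: discover 3; path=3; order=3
step 2: discover 7; path=3>7; order=3,7
step 3: discover 4; path=3>7>4; order=3,7,4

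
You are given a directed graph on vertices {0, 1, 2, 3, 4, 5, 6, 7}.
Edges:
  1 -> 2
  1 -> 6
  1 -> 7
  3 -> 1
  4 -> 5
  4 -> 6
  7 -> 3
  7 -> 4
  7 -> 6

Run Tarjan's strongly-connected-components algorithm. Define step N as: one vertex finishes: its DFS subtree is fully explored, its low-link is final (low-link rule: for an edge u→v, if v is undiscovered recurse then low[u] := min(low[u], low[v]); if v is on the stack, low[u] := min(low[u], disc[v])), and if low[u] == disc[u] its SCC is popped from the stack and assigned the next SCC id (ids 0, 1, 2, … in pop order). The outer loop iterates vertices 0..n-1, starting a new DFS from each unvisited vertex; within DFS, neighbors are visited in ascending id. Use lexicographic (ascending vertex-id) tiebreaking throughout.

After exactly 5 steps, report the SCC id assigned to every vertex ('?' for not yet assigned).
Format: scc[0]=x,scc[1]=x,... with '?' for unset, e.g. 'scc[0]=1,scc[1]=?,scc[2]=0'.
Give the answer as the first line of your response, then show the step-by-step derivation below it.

scc[0]=0,scc[1]=?,scc[2]=1,scc[3]=?,scc[4]=?,scc[5]=3,scc[6]=2,scc[7]=?

step 1: low=(low[0]=0,low[1]=?,low[2]=?,low[3]=?,low[4]=?,low[5]=?,low[6]=?,low[7]=?); scc=(scc[0]=0,scc[1]=?,scc[2]=?,scc[3]=?,scc[4]=?,scc[5]=?,scc[6]=?,scc[7]=?)
step 2: low=(low[0]=0,low[1]=1,low[2]=2,low[3]=?,low[4]=?,low[5]=?,low[6]=?,low[7]=?); scc=(scc[0]=0,scc[1]=?,scc[2]=1,scc[3]=?,scc[4]=?,scc[5]=?,scc[6]=?,scc[7]=?)
step 3: low=(low[0]=0,low[1]=1,low[2]=2,low[3]=?,low[4]=?,low[5]=?,low[6]=3,low[7]=?); scc=(scc[0]=0,scc[1]=?,scc[2]=1,scc[3]=?,scc[4]=?,scc[5]=?,scc[6]=2,scc[7]=?)
step 4: low=(low[0]=0,low[1]=1,low[2]=2,low[3]=1,low[4]=?,low[5]=?,low[6]=3,low[7]=4); scc=(scc[0]=0,scc[1]=?,scc[2]=1,scc[3]=?,scc[4]=?,scc[5]=?,scc[6]=2,scc[7]=?)
step 5: low=(low[0]=0,low[1]=1,low[2]=2,low[3]=1,low[4]=6,low[5]=7,low[6]=3,low[7]=1); scc=(scc[0]=0,scc[1]=?,scc[2]=1,scc[3]=?,scc[4]=?,scc[5]=3,scc[6]=2,scc[7]=?)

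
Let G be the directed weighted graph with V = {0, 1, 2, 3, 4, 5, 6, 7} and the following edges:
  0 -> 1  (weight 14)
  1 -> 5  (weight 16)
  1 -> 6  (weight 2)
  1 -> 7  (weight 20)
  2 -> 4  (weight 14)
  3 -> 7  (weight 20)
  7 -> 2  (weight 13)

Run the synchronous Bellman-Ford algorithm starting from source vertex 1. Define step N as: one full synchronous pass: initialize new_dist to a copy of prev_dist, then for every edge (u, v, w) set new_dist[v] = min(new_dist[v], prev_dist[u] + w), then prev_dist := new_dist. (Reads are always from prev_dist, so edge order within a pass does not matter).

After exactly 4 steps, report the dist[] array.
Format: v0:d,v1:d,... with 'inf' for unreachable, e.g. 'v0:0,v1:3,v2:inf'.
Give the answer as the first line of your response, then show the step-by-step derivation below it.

v0:inf,v1:0,v2:33,v3:inf,v4:47,v5:16,v6:2,v7:20

step 1: dist = v0:inf,v1:0,v2:inf,v3:inf,v4:inf,v5:16,v6:2,v7:20
step 2: dist = v0:inf,v1:0,v2:33,v3:inf,v4:inf,v5:16,v6:2,v7:20
step 3: dist = v0:inf,v1:0,v2:33,v3:inf,v4:47,v5:16,v6:2,v7:20
step 4: dist = v0:inf,v1:0,v2:33,v3:inf,v4:47,v5:16,v6:2,v7:20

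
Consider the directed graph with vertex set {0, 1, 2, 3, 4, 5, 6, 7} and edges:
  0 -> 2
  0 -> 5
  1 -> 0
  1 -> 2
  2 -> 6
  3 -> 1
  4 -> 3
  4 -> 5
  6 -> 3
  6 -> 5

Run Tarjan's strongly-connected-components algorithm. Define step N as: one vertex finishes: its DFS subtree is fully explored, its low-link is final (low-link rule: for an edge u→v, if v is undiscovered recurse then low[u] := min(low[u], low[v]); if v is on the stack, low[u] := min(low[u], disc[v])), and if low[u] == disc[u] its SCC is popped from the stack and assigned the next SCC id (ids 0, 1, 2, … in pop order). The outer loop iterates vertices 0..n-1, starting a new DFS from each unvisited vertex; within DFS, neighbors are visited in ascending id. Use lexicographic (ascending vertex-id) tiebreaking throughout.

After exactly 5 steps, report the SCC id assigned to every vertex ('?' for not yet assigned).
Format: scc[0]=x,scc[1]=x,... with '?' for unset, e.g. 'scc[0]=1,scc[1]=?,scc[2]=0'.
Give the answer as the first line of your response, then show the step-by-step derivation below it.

scc[0]=?,scc[1]=?,scc[2]=?,scc[3]=?,scc[4]=?,scc[5]=0,scc[6]=?,scc[7]=?

step 1: low=(low[0]=0,low[1]=0,low[2]=1,low[3]=3,low[4]=?,low[5]=?,low[6]=2,low[7]=?); scc=(scc[0]=?,scc[1]=?,scc[2]=?,scc[3]=?,scc[4]=?,scc[5]=?,scc[6]=?,scc[7]=?)
step 2: low=(low[0]=0,low[1]=0,low[2]=1,low[3]=0,low[4]=?,low[5]=?,low[6]=2,low[7]=?); scc=(scc[0]=?,scc[1]=?,scc[2]=?,scc[3]=?,scc[4]=?,scc[5]=?,scc[6]=?,scc[7]=?)
step 3: low=(low[0]=0,low[1]=0,low[2]=1,low[3]=0,low[4]=?,low[5]=5,low[6]=0,low[7]=?); scc=(scc[0]=?,scc[1]=?,scc[2]=?,scc[3]=?,scc[4]=?,scc[5]=0,scc[6]=?,scc[7]=?)
step 4: low=(low[0]=0,low[1]=0,low[2]=1,low[3]=0,low[4]=?,low[5]=5,low[6]=0,low[7]=?); scc=(scc[0]=?,scc[1]=?,scc[2]=?,scc[3]=?,scc[4]=?,scc[5]=0,scc[6]=?,scc[7]=?)
step 5: low=(low[0]=0,low[1]=0,low[2]=0,low[3]=0,low[4]=?,low[5]=5,low[6]=0,low[7]=?); scc=(scc[0]=?,scc[1]=?,scc[2]=?,scc[3]=?,scc[4]=?,scc[5]=0,scc[6]=?,scc[7]=?)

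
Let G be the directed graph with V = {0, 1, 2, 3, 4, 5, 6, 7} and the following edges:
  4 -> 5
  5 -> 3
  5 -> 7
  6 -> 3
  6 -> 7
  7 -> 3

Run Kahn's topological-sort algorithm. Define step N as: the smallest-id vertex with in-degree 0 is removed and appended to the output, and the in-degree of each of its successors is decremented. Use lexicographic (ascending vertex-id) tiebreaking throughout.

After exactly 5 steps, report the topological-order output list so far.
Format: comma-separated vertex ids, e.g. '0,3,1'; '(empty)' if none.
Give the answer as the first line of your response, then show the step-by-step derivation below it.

0,1,2,4,5

step 1: output 0; order=[0]; indeg=(0,0,0,3,0,1,0,2)
step 2: output 1; order=[0,1]; indeg=(0,0,0,3,0,1,0,2)
step 3: output 2; order=[0,1,2]; indeg=(0,0,0,3,0,1,0,2)
step 4: output 4; order=[0,1,2,4]; indeg=(0,0,0,3,0,0,0,2)
step 5: output 5; order=[0,1,2,4,5]; indeg=(0,0,0,2,0,0,0,1)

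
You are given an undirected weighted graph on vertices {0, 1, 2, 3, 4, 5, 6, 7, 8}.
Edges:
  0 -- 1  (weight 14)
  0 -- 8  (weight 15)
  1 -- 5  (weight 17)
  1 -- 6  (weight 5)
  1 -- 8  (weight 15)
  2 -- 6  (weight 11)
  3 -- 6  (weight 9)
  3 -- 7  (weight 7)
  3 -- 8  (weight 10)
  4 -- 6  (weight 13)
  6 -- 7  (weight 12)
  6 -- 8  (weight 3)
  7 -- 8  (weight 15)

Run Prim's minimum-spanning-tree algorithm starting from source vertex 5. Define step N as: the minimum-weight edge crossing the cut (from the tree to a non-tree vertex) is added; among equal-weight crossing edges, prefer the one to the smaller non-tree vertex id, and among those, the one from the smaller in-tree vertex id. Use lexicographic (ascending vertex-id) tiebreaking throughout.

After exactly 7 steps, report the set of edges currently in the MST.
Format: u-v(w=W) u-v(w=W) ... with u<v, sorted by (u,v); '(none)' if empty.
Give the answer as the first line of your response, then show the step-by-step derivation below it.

1-5(w=17) 1-6(w=5) 2-6(w=11) 3-6(w=9) 3-7(w=7) 4-6(w=13) 6-8(w=3)

step 1: add edge 1-5 (w=17); MST = {1-5(w=17)}
step 2: add edge 1-6 (w=5); MST = {1-5(w=17) 1-6(w=5)}
step 3: add edge 6-8 (w=3); MST = {1-5(w=17) 1-6(w=5) 6-8(w=3)}
step 4: add edge 3-6 (w=9); MST = {1-5(w=17) 1-6(w=5) 3-6(w=9) 6-8(w=3)}
step 5: add edge 3-7 (w=7); MST = {1-5(w=17) 1-6(w=5) 3-6(w=9) 3-7(w=7) 6-8(w=3)}
step 6: add edge 2-6 (w=11); MST = {1-5(w=17) 1-6(w=5) 2-6(w=11) 3-6(w=9) 3-7(w=7) 6-8(w=3)}
step 7: add edge 4-6 (w=13); MST = {1-5(w=17) 1-6(w=5) 2-6(w=11) 3-6(w=9) 3-7(w=7) 4-6(w=13) 6-8(w=3)}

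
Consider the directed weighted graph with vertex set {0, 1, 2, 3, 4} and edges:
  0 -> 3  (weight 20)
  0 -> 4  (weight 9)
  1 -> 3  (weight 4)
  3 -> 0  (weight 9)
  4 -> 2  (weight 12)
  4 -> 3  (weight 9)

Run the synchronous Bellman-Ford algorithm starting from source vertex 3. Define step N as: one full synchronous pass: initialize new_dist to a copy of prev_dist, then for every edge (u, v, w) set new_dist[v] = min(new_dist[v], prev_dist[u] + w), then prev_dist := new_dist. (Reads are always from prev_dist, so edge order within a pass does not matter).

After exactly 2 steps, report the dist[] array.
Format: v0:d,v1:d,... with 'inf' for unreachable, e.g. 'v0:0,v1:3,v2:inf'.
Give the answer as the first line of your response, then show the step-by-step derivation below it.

v0:9,v1:inf,v2:inf,v3:0,v4:18

step 1: dist = v0:9,v1:inf,v2:inf,v3:0,v4:inf
step 2: dist = v0:9,v1:inf,v2:inf,v3:0,v4:18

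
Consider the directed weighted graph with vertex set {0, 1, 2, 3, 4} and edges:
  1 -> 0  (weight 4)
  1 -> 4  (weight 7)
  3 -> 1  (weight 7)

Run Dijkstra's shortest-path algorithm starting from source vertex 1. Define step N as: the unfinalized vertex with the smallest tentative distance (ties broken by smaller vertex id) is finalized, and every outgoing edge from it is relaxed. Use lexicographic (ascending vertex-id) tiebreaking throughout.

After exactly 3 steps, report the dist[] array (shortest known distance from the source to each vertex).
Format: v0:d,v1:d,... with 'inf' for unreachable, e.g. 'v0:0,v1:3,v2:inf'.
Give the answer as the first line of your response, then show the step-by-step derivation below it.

v0:4,v1:0,v2:inf,v3:inf,v4:7

step 1: dist = v0:4,v1:0,v2:inf,v3:inf,v4:7
step 2: dist = v0:4,v1:0,v2:inf,v3:inf,v4:7
step 3: dist = v0:4,v1:0,v2:inf,v3:inf,v4:7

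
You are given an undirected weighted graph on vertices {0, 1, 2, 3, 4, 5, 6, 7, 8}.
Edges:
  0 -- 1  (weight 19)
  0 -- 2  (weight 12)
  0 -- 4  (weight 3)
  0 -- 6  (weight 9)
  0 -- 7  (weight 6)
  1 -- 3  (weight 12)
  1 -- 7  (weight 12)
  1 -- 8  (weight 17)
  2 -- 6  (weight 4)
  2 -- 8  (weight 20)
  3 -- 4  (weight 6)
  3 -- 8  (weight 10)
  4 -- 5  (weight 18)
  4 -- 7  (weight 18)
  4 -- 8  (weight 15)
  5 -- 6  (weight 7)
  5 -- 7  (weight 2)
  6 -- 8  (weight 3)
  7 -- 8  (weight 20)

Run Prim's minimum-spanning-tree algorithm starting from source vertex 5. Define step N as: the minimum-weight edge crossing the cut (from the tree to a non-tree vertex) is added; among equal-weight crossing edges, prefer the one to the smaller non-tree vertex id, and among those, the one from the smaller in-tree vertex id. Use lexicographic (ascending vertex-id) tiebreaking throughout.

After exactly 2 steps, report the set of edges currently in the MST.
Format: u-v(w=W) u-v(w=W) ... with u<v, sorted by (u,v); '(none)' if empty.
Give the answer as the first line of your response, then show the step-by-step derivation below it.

0-7(w=6) 5-7(w=2)

step 1: add edge 5-7 (w=2); MST = {5-7(w=2)}
step 2: add edge 0-7 (w=6); MST = {0-7(w=6) 5-7(w=2)}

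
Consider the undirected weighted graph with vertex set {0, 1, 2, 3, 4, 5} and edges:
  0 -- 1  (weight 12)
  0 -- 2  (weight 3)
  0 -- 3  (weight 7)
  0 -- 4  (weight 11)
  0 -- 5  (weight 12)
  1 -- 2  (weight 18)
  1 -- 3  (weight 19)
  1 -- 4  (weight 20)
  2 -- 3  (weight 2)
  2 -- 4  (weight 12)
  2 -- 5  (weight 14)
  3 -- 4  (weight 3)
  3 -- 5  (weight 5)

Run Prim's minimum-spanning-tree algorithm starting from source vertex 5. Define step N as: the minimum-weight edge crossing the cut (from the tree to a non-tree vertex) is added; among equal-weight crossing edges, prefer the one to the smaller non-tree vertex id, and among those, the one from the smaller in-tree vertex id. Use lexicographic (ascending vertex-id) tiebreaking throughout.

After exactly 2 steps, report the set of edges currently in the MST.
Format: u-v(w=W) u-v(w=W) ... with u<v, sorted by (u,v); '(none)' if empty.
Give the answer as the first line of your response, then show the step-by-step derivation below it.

2-3(w=2) 3-5(w=5)

step 1: add edge 3-5 (w=5); MST = {3-5(w=5)}
step 2: add edge 2-3 (w=2); MST = {2-3(w=2) 3-5(w=5)}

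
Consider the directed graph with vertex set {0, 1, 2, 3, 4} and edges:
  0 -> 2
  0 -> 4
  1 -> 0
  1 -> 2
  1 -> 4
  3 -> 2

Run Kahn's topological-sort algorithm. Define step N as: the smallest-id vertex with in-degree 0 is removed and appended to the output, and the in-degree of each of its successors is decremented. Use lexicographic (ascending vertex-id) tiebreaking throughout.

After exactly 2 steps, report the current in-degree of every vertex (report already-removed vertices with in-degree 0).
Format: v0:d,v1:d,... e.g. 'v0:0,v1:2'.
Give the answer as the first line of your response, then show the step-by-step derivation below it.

v0:0,v1:0,v2:1,v3:0,v4:0

step 1: output 1; order=[1]; indeg=(0,0,2,0,1)
step 2: output 0; order=[1,0]; indeg=(0,0,1,0,0)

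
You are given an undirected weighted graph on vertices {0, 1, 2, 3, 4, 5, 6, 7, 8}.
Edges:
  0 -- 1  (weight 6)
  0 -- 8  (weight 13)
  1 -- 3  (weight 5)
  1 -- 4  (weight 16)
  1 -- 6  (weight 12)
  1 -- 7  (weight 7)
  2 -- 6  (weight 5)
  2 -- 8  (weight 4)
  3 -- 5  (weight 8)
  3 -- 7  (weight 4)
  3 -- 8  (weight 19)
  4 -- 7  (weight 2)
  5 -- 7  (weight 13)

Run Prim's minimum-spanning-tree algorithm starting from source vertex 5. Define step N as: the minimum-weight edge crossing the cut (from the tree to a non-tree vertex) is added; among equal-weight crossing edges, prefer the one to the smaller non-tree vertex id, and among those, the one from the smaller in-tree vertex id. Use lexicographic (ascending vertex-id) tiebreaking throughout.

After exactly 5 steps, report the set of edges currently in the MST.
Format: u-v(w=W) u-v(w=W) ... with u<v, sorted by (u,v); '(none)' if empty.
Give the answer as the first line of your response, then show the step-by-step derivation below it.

0-1(w=6) 1-3(w=5) 3-5(w=8) 3-7(w=4) 4-7(w=2)

step 1: add edge 3-5 (w=8); MST = {3-5(w=8)}
step 2: add edge 3-7 (w=4); MST = {3-5(w=8) 3-7(w=4)}
step 3: add edge 4-7 (w=2); MST = {3-5(w=8) 3-7(w=4) 4-7(w=2)}
step 4: add edge 1-3 (w=5); MST = {1-3(w=5) 3-5(w=8) 3-7(w=4) 4-7(w=2)}
step 5: add edge 0-1 (w=6); MST = {0-1(w=6) 1-3(w=5) 3-5(w=8) 3-7(w=4) 4-7(w=2)}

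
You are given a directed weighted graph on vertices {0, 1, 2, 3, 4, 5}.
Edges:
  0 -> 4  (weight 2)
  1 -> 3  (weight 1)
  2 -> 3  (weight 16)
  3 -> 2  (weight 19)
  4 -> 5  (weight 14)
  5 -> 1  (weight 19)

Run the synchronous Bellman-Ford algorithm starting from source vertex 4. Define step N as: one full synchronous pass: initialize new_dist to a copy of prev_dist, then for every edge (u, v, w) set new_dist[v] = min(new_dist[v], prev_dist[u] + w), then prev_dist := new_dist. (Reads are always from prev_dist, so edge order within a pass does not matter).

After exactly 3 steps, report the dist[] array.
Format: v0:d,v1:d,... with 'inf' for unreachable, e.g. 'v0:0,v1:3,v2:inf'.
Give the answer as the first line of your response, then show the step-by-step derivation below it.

v0:inf,v1:33,v2:inf,v3:34,v4:0,v5:14

step 1: dist = v0:inf,v1:inf,v2:inf,v3:inf,v4:0,v5:14
step 2: dist = v0:inf,v1:33,v2:inf,v3:inf,v4:0,v5:14
step 3: dist = v0:inf,v1:33,v2:inf,v3:34,v4:0,v5:14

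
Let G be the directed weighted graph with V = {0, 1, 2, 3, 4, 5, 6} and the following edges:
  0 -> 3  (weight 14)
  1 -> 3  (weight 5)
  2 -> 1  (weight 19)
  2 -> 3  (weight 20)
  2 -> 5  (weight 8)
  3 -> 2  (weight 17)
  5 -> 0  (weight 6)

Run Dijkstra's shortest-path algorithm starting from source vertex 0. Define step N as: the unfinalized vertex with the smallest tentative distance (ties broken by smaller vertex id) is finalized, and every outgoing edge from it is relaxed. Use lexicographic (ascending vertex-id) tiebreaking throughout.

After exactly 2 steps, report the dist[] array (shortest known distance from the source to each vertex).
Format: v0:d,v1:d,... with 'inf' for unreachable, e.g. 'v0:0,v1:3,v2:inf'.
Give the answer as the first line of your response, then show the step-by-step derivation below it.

v0:0,v1:inf,v2:31,v3:14,v4:inf,v5:inf,v6:inf

step 1: dist = v0:0,v1:inf,v2:inf,v3:14,v4:inf,v5:inf,v6:inf
step 2: dist = v0:0,v1:inf,v2:31,v3:14,v4:inf,v5:inf,v6:inf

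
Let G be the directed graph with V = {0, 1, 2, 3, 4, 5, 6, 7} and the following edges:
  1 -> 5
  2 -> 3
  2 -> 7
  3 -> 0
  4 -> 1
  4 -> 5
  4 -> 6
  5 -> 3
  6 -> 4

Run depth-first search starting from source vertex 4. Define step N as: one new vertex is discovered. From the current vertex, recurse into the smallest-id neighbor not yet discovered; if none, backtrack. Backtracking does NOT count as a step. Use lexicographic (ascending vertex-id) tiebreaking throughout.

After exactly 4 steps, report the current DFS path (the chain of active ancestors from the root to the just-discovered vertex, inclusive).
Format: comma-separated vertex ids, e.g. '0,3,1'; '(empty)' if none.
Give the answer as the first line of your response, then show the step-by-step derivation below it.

4,1,5,3

step 1: discover 4; path=4; order=4
step 2: discover 1; path=4>1; order=4,1
step 3: discover 5; path=4>1>5; order=4,1,5
step 4: discover 3; path=4>1>5>3; order=4,1,5,3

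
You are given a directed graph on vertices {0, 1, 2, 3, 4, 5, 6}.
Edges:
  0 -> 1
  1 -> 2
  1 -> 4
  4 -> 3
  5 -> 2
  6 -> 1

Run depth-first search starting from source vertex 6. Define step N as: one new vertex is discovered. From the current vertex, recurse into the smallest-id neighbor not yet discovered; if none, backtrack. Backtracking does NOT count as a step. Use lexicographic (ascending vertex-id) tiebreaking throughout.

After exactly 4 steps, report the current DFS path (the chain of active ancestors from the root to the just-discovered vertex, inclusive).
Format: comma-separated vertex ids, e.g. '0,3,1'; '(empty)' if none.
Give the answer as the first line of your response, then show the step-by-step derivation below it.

6,1,4

step 1: discover 6; path=6; order=6
step 2: discover 1; path=6>1; order=6,1
step 3: discover 2; path=6>1>2; order=6,1,2
step 4: discover 4; path=6>1>4; order=6,1,2,4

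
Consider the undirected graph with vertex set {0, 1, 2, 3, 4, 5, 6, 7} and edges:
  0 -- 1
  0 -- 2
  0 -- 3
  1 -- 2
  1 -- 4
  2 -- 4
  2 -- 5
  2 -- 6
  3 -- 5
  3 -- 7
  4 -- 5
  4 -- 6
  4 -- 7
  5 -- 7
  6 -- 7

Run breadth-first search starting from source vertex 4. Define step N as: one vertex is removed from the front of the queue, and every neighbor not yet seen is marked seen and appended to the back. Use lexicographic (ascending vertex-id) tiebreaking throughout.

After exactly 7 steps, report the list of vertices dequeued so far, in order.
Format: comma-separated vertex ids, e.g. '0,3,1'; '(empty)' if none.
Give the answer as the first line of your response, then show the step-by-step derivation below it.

4,1,2,5,6,7,0

step 1: dequeue 4; queue=[1,2,5,6,7]; order=4
step 2: dequeue 1; queue=[2,5,6,7,0]; order=4,1
step 3: dequeue 2; queue=[5,6,7,0]; order=4,1,2
step 4: dequeue 5; queue=[6,7,0,3]; order=4,1,2,5
step 5: dequeue 6; queue=[7,0,3]; order=4,1,2,5,6
step 6: dequeue 7; queue=[0,3]; order=4,1,2,5,6,7
step 7: dequeue 0; queue=[3]; order=4,1,2,5,6,7,0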